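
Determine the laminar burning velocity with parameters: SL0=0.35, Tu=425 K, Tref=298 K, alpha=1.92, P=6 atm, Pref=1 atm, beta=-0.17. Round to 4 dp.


SL = SL0 * (Tu/Tref)^alpha * (P/Pref)^beta
T ratio = 425/298 = 1.42617450
(T ratio)^alpha = 1.42617450^1.92 = 1.977022
(P/Pref)^beta = 6^(-0.17) = 0.737419
SL = 0.35 * 1.977022 * 0.737419 = 0.5103 m/s


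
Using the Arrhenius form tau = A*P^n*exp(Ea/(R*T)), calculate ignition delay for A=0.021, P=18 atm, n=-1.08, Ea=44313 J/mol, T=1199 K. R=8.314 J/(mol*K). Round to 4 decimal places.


tau = A * P^n * exp(Ea/(R*T))
P^n = 18^(-1.08) = 0.04408651
Ea/(R*T) = 44313/(8.314*1199) = 4.445309
exp(Ea/(R*T)) = 85.226204
tau = 0.021 * 0.04408651 * 85.226204 = 0.0789 ms


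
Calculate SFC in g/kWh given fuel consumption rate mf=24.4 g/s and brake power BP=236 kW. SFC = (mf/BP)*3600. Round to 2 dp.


SFC = (mf / BP) * 3600
Rate = 24.4 / 236 = 0.103390 g/(s*kW)
SFC = 0.103390 * 3600 = 372.20 g/kWh


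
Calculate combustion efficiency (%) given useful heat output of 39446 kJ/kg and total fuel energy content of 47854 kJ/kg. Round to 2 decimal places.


Efficiency = (Q_useful / Q_fuel) * 100
Efficiency = (39446 / 47854) * 100
Efficiency = 0.8243 * 100 = 82.43%


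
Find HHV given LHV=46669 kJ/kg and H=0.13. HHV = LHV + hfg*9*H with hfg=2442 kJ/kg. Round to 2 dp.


HHV = LHV + hfg * 9 * H
Water addition = 2442 * 9 * 0.13 = 2857.140 kJ/kg
HHV = 46669 + 2857.140 = 49526.14 kJ/kg


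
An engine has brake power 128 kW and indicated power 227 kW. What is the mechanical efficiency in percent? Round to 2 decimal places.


eta_mech = (BP / IP) * 100
Ratio = 128 / 227 = 0.5639
eta_mech = 0.5639 * 100 = 56.39%


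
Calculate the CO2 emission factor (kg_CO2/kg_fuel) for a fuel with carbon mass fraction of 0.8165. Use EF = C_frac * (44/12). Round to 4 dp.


EF = C_frac * (M_CO2 / M_C)
EF = 0.8165 * (44/12)
EF = 0.8165 * 3.666667 = 2.9938 kg_CO2/kg_fuel


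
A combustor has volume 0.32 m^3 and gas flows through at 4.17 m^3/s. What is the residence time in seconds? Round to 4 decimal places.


tau = V / Q_flow
tau = 0.32 / 4.17 = 0.0767 s


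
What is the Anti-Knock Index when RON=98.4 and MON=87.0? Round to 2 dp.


AKI = (RON + MON) / 2
AKI = (98.4 + 87.0) / 2
AKI = 185.4 / 2 = 92.70


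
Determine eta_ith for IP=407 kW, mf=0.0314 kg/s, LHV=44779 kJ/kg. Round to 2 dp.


eta_ith = (IP / (mf * LHV)) * 100
Denominator = 0.0314 * 44779 = 1406.0606 kW
eta_ith = (407 / 1406.0606) * 100 = 28.95%


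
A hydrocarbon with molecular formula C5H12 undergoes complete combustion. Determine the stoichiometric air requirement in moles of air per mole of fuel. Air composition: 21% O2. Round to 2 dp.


Balanced combustion: C5H12 + 8 O2 -> 5 CO2 + 6 H2O
O2 needed = C + H/4 = 5 + 12/4 = 8.00 moles
Air moles = O2 / 0.21 = 8.00 / 0.21 = 38.10 moles air


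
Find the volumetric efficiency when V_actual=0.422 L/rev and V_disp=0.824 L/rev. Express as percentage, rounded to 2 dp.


eta_v = (V_actual / V_disp) * 100
Ratio = 0.422 / 0.824 = 0.5121
eta_v = 0.5121 * 100 = 51.21%


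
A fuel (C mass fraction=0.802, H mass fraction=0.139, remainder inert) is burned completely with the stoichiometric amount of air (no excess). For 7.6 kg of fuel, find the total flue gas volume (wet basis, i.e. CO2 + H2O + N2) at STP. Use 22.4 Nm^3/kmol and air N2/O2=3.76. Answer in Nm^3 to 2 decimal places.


Per kg fuel: CO2 = (C/12 kmol)*22.4 = (0.802/12)*22.4 = 1.49707 Nm^3
Per kg fuel: H2O = (H/2 kmol)*22.4 = (0.139/2)*22.4 = 1.55680 Nm^3
O2 needed per kg fuel = C/12 + H/4 = 0.802/12 + 0.139/4 = 0.10158333 kmol
Per kg fuel: N2 = O2*3.76*22.4 = 0.10158333*3.76*22.4 = 8.55575 Nm^3
Total per kg = 1.49707 + 1.55680 + 8.55575 = 11.60962 Nm^3
Total = 11.60962 * 7.6 = 88.23 Nm^3


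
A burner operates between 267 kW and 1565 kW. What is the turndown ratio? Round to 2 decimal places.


TDR = Q_max / Q_min
TDR = 1565 / 267 = 5.86


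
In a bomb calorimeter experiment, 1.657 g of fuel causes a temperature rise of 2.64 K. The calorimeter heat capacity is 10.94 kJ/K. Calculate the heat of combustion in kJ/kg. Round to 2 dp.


Hc = C_cal * delta_T / m_fuel
Q_released = 10.94 * 2.64 = 28.8816 kJ
m_fuel = 1.657 g = 1.657/1000 kg = 0.001657 kg
Hc = 28.8816 / 0.001657 = 17430.05 kJ/kg


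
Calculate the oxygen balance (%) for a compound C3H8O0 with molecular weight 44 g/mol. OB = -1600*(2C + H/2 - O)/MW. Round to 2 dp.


OB = -1600 * (2C + H/2 - O) / MW
Inner = 2*3 + 8/2 - 0 = 10.00
OB = -1600 * 10.00 / 44 = -363.64%


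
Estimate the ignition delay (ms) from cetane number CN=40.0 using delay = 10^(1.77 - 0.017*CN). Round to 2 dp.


delay = 10^(1.77 - 0.017*CN)
Exponent = 1.77 - 0.017*40.0 = 1.0900
delay = 10^1.0900 = 12.30 ms


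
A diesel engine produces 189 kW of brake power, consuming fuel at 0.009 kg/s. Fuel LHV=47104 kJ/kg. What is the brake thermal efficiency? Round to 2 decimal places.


eta_BTE = (BP / (mf * LHV)) * 100
Denominator = 0.009 * 47104 = 423.9360 kW
eta_BTE = (189 / 423.9360) * 100 = 44.58%


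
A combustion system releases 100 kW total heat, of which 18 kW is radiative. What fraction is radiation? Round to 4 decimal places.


f_rad = Q_rad / Q_total
f_rad = 18 / 100 = 0.1800


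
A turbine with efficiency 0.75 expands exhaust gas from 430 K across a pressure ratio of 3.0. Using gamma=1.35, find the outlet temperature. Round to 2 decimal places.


T_out = T_in * (1 - eta * (1 - PR^(-(gamma-1)/gamma)))
Exponent = -(1.35-1)/1.35 = -0.25925926
PR^exp = 3.0^(-0.25925926) = 0.75214556
Factor = 1 - 0.75*(1 - 0.75214556) = 0.81410917
T_out = 430 * 0.81410917 = 350.07 K


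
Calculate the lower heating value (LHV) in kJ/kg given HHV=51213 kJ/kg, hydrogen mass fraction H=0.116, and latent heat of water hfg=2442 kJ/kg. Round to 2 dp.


LHV = HHV - hfg * 9 * H
Water correction = 2442 * 9 * 0.116 = 2549.448 kJ/kg
LHV = 51213 - 2549.448 = 48663.55 kJ/kg


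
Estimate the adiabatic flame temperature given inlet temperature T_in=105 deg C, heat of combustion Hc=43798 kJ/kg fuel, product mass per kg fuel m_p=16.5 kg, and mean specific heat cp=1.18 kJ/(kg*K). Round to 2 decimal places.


T_ad = T_in + Hc / (m_p * cp)
Denominator = 16.5 * 1.18 = 19.4700
Temperature rise = 43798 / 19.4700 = 2249.51 K
T_ad = 105 + 2249.51 = 2354.51 deg C


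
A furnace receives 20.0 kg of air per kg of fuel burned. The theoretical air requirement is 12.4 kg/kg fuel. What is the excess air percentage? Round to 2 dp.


Excess air = actual - stoichiometric = 20.0 - 12.4 = 7.60 kg/kg fuel
Excess air % = (excess / stoich) * 100 = (7.60 / 12.4) * 100 = 61.29%


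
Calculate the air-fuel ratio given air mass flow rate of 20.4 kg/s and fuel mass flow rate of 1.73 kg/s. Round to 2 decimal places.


AFR = m_air / m_fuel
AFR = 20.4 / 1.73 = 11.79


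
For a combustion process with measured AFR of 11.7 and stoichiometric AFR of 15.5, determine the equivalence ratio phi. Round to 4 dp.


phi = AFR_stoich / AFR_actual
phi = 15.5 / 11.7 = 1.3248


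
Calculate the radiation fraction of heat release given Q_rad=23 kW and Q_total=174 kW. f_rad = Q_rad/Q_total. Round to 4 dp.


f_rad = Q_rad / Q_total
f_rad = 23 / 174 = 0.1322


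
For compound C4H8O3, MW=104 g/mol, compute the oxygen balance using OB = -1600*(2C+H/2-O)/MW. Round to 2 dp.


OB = -1600 * (2C + H/2 - O) / MW
Inner = 2*4 + 8/2 - 3 = 9.00
OB = -1600 * 9.00 / 104 = -138.46%


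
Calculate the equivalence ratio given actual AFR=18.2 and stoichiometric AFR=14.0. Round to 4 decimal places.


phi = AFR_stoich / AFR_actual
phi = 14.0 / 18.2 = 0.7692


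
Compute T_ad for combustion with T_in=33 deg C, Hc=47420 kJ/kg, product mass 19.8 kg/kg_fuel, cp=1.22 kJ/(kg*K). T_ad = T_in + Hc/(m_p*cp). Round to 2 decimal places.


T_ad = T_in + Hc / (m_p * cp)
Denominator = 19.8 * 1.22 = 24.1560
Temperature rise = 47420 / 24.1560 = 1963.07 K
T_ad = 33 + 1963.07 = 1996.07 deg C


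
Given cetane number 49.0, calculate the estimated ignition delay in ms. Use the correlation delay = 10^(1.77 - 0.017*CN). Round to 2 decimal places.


delay = 10^(1.77 - 0.017*CN)
Exponent = 1.77 - 0.017*49.0 = 0.9370
delay = 10^0.9370 = 8.65 ms


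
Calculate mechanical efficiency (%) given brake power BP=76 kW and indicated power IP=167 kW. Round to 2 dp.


eta_mech = (BP / IP) * 100
Ratio = 76 / 167 = 0.4551
eta_mech = 0.4551 * 100 = 45.51%


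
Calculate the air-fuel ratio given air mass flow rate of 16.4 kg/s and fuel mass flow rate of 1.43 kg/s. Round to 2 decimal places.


AFR = m_air / m_fuel
AFR = 16.4 / 1.43 = 11.47


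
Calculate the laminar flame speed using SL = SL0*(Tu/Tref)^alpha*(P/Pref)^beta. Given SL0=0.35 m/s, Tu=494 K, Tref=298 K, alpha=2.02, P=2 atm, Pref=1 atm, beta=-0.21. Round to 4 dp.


SL = SL0 * (Tu/Tref)^alpha * (P/Pref)^beta
T ratio = 494/298 = 1.65771812
(T ratio)^alpha = 1.65771812^2.02 = 2.775950
(P/Pref)^beta = 2^(-0.21) = 0.864537
SL = 0.35 * 2.775950 * 0.864537 = 0.8400 m/s


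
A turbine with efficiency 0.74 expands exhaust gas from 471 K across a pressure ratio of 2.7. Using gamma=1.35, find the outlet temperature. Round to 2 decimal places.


T_out = T_in * (1 - eta * (1 - PR^(-(gamma-1)/gamma)))
Exponent = -(1.35-1)/1.35 = -0.25925926
PR^exp = 2.7^(-0.25925926) = 0.77297411
Factor = 1 - 0.74*(1 - 0.77297411) = 0.83200084
T_out = 471 * 0.83200084 = 391.87 K


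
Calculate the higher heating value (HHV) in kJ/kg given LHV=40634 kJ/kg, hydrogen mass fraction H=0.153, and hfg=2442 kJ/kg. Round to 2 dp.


HHV = LHV + hfg * 9 * H
Water addition = 2442 * 9 * 0.153 = 3362.634 kJ/kg
HHV = 40634 + 3362.634 = 43996.63 kJ/kg


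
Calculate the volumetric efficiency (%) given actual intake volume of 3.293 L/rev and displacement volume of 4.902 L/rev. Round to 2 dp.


eta_v = (V_actual / V_disp) * 100
Ratio = 3.293 / 4.902 = 0.6718
eta_v = 0.6718 * 100 = 67.18%


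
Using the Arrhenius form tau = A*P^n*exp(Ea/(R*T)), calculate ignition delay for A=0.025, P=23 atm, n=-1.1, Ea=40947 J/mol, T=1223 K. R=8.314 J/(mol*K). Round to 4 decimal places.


tau = A * P^n * exp(Ea/(R*T))
P^n = 23^(-1.1) = 0.03177601
Ea/(R*T) = 40947/(8.314*1223) = 4.027037
exp(Ea/(R*T)) = 56.094452
tau = 0.025 * 0.03177601 * 56.094452 = 0.0446 ms


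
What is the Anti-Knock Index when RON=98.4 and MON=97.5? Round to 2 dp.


AKI = (RON + MON) / 2
AKI = (98.4 + 97.5) / 2
AKI = 195.9 / 2 = 97.95


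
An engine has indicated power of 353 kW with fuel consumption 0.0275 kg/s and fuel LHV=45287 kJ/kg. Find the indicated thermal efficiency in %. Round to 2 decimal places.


eta_ith = (IP / (mf * LHV)) * 100
Denominator = 0.0275 * 45287 = 1245.3925 kW
eta_ith = (353 / 1245.3925) * 100 = 28.34%


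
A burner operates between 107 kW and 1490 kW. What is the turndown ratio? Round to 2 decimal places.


TDR = Q_max / Q_min
TDR = 1490 / 107 = 13.93


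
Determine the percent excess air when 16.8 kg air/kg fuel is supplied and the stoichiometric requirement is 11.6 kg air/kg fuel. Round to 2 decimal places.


Excess air = actual - stoichiometric = 16.8 - 11.6 = 5.20 kg/kg fuel
Excess air % = (excess / stoich) * 100 = (5.20 / 11.6) * 100 = 44.83%


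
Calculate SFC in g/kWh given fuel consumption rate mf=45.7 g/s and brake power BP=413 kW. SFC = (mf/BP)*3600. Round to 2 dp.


SFC = (mf / BP) * 3600
Rate = 45.7 / 413 = 0.110654 g/(s*kW)
SFC = 0.110654 * 3600 = 398.35 g/kWh


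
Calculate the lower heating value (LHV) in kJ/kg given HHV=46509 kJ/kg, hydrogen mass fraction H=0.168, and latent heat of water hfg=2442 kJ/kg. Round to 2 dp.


LHV = HHV - hfg * 9 * H
Water correction = 2442 * 9 * 0.168 = 3692.304 kJ/kg
LHV = 46509 - 3692.304 = 42816.70 kJ/kg


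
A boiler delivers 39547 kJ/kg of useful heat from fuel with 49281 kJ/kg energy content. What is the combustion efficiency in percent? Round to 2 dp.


Efficiency = (Q_useful / Q_fuel) * 100
Efficiency = (39547 / 49281) * 100
Efficiency = 0.8025 * 100 = 80.25%


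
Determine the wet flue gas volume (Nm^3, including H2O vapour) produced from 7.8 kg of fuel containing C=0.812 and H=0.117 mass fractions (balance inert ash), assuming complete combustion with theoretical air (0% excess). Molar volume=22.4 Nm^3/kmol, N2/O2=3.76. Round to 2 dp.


Per kg fuel: CO2 = (C/12 kmol)*22.4 = (0.812/12)*22.4 = 1.51573 Nm^3
Per kg fuel: H2O = (H/2 kmol)*22.4 = (0.117/2)*22.4 = 1.31040 Nm^3
O2 needed per kg fuel = C/12 + H/4 = 0.812/12 + 0.117/4 = 0.09691667 kmol
Per kg fuel: N2 = O2*3.76*22.4 = 0.09691667*3.76*22.4 = 8.16271 Nm^3
Total per kg = 1.51573 + 1.31040 + 8.16271 = 10.98884 Nm^3
Total = 10.98884 * 7.8 = 85.71 Nm^3


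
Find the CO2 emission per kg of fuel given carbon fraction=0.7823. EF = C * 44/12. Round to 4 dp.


EF = C_frac * (M_CO2 / M_C)
EF = 0.7823 * (44/12)
EF = 0.7823 * 3.666667 = 2.8684 kg_CO2/kg_fuel


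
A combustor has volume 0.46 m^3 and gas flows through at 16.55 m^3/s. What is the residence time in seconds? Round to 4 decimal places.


tau = V / Q_flow
tau = 0.46 / 16.55 = 0.0278 s


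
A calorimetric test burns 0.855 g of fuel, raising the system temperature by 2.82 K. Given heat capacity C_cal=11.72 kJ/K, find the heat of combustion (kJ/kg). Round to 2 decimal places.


Hc = C_cal * delta_T / m_fuel
Q_released = 11.72 * 2.82 = 33.0504 kJ
m_fuel = 0.855 g = 0.855/1000 kg = 0.000855 kg
Hc = 33.0504 / 0.000855 = 38655.44 kJ/kg


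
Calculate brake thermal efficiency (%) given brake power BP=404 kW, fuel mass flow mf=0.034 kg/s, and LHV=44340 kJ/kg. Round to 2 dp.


eta_BTE = (BP / (mf * LHV)) * 100
Denominator = 0.034 * 44340 = 1507.5600 kW
eta_BTE = (404 / 1507.5600) * 100 = 26.80%


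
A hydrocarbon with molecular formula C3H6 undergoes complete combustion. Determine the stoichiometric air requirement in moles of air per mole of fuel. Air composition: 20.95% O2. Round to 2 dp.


Balanced combustion: C3H6 + 4.5 O2 -> 3 CO2 + 3 H2O
O2 needed = C + H/4 = 3 + 6/4 = 4.50 moles
Air moles = O2 / 0.2095 = 4.50 / 0.2095 = 21.48 moles air


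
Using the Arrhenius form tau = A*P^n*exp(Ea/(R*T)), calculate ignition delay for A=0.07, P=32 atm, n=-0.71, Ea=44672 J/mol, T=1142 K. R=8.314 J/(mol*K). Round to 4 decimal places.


tau = A * P^n * exp(Ea/(R*T))
P^n = 32^(-0.71) = 0.08537752
Ea/(R*T) = 44672/(8.314*1142) = 4.704996
exp(Ea/(R*T)) = 110.497860
tau = 0.07 * 0.08537752 * 110.497860 = 0.6604 ms


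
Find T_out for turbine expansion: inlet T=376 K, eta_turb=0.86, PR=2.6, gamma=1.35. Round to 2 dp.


T_out = T_in * (1 - eta * (1 - PR^(-(gamma-1)/gamma)))
Exponent = -(1.35-1)/1.35 = -0.25925926
PR^exp = 2.6^(-0.25925926) = 0.78057442
Factor = 1 - 0.86*(1 - 0.78057442) = 0.81129400
T_out = 376 * 0.81129400 = 305.05 K


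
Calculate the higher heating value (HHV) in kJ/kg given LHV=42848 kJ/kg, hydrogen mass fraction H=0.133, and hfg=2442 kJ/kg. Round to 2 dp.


HHV = LHV + hfg * 9 * H
Water addition = 2442 * 9 * 0.133 = 2923.074 kJ/kg
HHV = 42848 + 2923.074 = 45771.07 kJ/kg


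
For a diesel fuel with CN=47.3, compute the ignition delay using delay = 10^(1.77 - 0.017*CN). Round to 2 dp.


delay = 10^(1.77 - 0.017*CN)
Exponent = 1.77 - 0.017*47.3 = 0.9659
delay = 10^0.9659 = 9.24 ms


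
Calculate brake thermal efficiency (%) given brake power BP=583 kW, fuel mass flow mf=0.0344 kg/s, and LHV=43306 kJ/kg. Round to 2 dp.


eta_BTE = (BP / (mf * LHV)) * 100
Denominator = 0.0344 * 43306 = 1489.7264 kW
eta_BTE = (583 / 1489.7264) * 100 = 39.13%


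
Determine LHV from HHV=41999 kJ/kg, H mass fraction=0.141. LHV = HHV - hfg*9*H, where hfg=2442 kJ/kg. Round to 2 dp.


LHV = HHV - hfg * 9 * H
Water correction = 2442 * 9 * 0.141 = 3098.898 kJ/kg
LHV = 41999 - 3098.898 = 38900.10 kJ/kg


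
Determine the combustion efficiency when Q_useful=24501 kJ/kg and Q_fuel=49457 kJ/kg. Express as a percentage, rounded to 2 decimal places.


Efficiency = (Q_useful / Q_fuel) * 100
Efficiency = (24501 / 49457) * 100
Efficiency = 0.4954 * 100 = 49.54%


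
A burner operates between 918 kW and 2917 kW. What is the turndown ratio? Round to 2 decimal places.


TDR = Q_max / Q_min
TDR = 2917 / 918 = 3.18


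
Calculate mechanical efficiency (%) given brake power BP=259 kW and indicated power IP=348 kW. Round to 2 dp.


eta_mech = (BP / IP) * 100
Ratio = 259 / 348 = 0.7443
eta_mech = 0.7443 * 100 = 74.43%


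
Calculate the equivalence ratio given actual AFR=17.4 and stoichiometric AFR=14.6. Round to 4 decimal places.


phi = AFR_stoich / AFR_actual
phi = 14.6 / 17.4 = 0.8391


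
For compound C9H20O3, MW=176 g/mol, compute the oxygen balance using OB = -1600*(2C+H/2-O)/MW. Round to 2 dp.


OB = -1600 * (2C + H/2 - O) / MW
Inner = 2*9 + 20/2 - 3 = 25.00
OB = -1600 * 25.00 / 176 = -227.27%


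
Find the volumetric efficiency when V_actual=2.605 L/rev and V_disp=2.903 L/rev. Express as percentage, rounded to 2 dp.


eta_v = (V_actual / V_disp) * 100
Ratio = 2.605 / 2.903 = 0.8973
eta_v = 0.8973 * 100 = 89.73%


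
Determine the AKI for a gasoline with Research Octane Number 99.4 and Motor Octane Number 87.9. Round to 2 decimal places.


AKI = (RON + MON) / 2
AKI = (99.4 + 87.9) / 2
AKI = 187.3 / 2 = 93.65


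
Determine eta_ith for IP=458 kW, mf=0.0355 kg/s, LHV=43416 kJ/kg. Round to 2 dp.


eta_ith = (IP / (mf * LHV)) * 100
Denominator = 0.0355 * 43416 = 1541.2680 kW
eta_ith = (458 / 1541.2680) * 100 = 29.72%


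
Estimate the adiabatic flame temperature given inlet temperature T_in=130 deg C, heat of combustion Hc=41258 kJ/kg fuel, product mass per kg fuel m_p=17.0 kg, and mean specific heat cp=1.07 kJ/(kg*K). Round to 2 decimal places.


T_ad = T_in + Hc / (m_p * cp)
Denominator = 17.0 * 1.07 = 18.1900
Temperature rise = 41258 / 18.1900 = 2268.17 K
T_ad = 130 + 2268.17 = 2398.17 deg C


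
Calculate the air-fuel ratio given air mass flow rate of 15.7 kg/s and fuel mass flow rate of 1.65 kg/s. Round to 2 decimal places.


AFR = m_air / m_fuel
AFR = 15.7 / 1.65 = 9.52


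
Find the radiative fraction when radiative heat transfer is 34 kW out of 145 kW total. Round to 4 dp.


f_rad = Q_rad / Q_total
f_rad = 34 / 145 = 0.2345


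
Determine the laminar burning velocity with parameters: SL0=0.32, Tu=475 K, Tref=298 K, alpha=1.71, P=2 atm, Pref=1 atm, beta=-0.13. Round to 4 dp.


SL = SL0 * (Tu/Tref)^alpha * (P/Pref)^beta
T ratio = 475/298 = 1.59395973
(T ratio)^alpha = 1.59395973^1.71 = 2.219403
(P/Pref)^beta = 2^(-0.13) = 0.913831
SL = 0.32 * 2.219403 * 0.913831 = 0.6490 m/s


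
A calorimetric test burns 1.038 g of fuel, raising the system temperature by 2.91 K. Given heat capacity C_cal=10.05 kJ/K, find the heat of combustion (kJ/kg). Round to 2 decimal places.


Hc = C_cal * delta_T / m_fuel
Q_released = 10.05 * 2.91 = 29.2455 kJ
m_fuel = 1.038 g = 1.038/1000 kg = 0.001038 kg
Hc = 29.2455 / 0.001038 = 28174.86 kJ/kg


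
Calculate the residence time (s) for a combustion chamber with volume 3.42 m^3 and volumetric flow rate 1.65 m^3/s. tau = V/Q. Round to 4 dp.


tau = V / Q_flow
tau = 3.42 / 1.65 = 2.0727 s


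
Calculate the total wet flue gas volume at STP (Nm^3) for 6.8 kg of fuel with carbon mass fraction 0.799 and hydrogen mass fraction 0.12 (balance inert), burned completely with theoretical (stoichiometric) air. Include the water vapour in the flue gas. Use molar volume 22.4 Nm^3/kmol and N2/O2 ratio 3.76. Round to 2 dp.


Per kg fuel: CO2 = (C/12 kmol)*22.4 = (0.799/12)*22.4 = 1.49147 Nm^3
Per kg fuel: H2O = (H/2 kmol)*22.4 = (0.12/2)*22.4 = 1.34400 Nm^3
O2 needed per kg fuel = C/12 + H/4 = 0.799/12 + 0.12/4 = 0.09658333 kmol
Per kg fuel: N2 = O2*3.76*22.4 = 0.09658333*3.76*22.4 = 8.13463 Nm^3
Total per kg = 1.49147 + 1.34400 + 8.13463 = 10.97010 Nm^3
Total = 10.97010 * 6.8 = 74.60 Nm^3


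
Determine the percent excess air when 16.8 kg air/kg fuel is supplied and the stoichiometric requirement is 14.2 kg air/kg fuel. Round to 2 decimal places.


Excess air = actual - stoichiometric = 16.8 - 14.2 = 2.60 kg/kg fuel
Excess air % = (excess / stoich) * 100 = (2.60 / 14.2) * 100 = 18.31%


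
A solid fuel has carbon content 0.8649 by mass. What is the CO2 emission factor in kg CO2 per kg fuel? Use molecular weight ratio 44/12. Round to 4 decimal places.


EF = C_frac * (M_CO2 / M_C)
EF = 0.8649 * (44/12)
EF = 0.8649 * 3.666667 = 3.1713 kg_CO2/kg_fuel


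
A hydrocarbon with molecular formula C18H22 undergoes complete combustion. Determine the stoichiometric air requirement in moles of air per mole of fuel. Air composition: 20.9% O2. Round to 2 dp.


Balanced combustion: C18H22 + 23.5 O2 -> 18 CO2 + 11 H2O
O2 needed = C + H/4 = 18 + 22/4 = 23.50 moles
Air moles = O2 / 0.209 = 23.50 / 0.209 = 112.44 moles air


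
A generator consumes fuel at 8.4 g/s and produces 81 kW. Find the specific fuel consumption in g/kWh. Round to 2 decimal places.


SFC = (mf / BP) * 3600
Rate = 8.4 / 81 = 0.103704 g/(s*kW)
SFC = 0.103704 * 3600 = 373.33 g/kWh


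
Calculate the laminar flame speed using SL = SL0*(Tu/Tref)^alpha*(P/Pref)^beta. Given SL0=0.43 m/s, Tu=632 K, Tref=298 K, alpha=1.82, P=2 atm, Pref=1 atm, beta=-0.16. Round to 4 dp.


SL = SL0 * (Tu/Tref)^alpha * (P/Pref)^beta
T ratio = 632/298 = 2.12080537
(T ratio)^alpha = 2.12080537^1.82 = 3.928543
(P/Pref)^beta = 2^(-0.16) = 0.895025
SL = 0.43 * 3.928543 * 0.895025 = 1.5119 m/s


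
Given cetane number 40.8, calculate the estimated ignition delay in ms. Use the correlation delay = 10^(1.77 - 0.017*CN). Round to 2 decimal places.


delay = 10^(1.77 - 0.017*CN)
Exponent = 1.77 - 0.017*40.8 = 1.0764
delay = 10^1.0764 = 11.92 ms


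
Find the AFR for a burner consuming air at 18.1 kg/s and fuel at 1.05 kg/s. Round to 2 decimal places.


AFR = m_air / m_fuel
AFR = 18.1 / 1.05 = 17.24


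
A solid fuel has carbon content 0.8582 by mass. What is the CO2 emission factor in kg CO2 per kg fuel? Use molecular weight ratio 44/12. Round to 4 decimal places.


EF = C_frac * (M_CO2 / M_C)
EF = 0.8582 * (44/12)
EF = 0.8582 * 3.666667 = 3.1467 kg_CO2/kg_fuel


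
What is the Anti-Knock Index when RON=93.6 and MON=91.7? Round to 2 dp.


AKI = (RON + MON) / 2
AKI = (93.6 + 91.7) / 2
AKI = 185.3 / 2 = 92.65


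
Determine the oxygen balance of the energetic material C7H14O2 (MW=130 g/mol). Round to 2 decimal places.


OB = -1600 * (2C + H/2 - O) / MW
Inner = 2*7 + 14/2 - 2 = 19.00
OB = -1600 * 19.00 / 130 = -233.85%


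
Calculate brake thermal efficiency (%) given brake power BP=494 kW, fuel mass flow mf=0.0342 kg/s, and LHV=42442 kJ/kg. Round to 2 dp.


eta_BTE = (BP / (mf * LHV)) * 100
Denominator = 0.0342 * 42442 = 1451.5164 kW
eta_BTE = (494 / 1451.5164) * 100 = 34.03%


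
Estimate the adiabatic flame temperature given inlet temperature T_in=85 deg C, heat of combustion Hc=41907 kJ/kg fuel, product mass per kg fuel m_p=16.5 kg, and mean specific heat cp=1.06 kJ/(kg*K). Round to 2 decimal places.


T_ad = T_in + Hc / (m_p * cp)
Denominator = 16.5 * 1.06 = 17.4900
Temperature rise = 41907 / 17.4900 = 2396.05 K
T_ad = 85 + 2396.05 = 2481.05 deg C


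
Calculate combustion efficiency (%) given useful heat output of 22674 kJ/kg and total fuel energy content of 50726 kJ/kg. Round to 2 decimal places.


Efficiency = (Q_useful / Q_fuel) * 100
Efficiency = (22674 / 50726) * 100
Efficiency = 0.4470 * 100 = 44.70%


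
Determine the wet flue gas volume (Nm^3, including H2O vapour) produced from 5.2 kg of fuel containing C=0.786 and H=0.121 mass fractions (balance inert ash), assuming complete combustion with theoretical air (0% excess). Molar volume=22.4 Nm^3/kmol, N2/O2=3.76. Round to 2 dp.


Per kg fuel: CO2 = (C/12 kmol)*22.4 = (0.786/12)*22.4 = 1.46720 Nm^3
Per kg fuel: H2O = (H/2 kmol)*22.4 = (0.121/2)*22.4 = 1.35520 Nm^3
O2 needed per kg fuel = C/12 + H/4 = 0.786/12 + 0.121/4 = 0.09575000 kmol
Per kg fuel: N2 = O2*3.76*22.4 = 0.09575000*3.76*22.4 = 8.06445 Nm^3
Total per kg = 1.46720 + 1.35520 + 8.06445 = 10.88685 Nm^3
Total = 10.88685 * 5.2 = 56.61 Nm^3


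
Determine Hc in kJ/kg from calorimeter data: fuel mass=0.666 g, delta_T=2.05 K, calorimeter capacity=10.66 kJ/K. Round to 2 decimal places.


Hc = C_cal * delta_T / m_fuel
Q_released = 10.66 * 2.05 = 21.8530 kJ
m_fuel = 0.666 g = 0.666/1000 kg = 0.000666 kg
Hc = 21.8530 / 0.000666 = 32812.31 kJ/kg


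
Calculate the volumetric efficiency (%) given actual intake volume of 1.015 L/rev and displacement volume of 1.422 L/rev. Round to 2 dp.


eta_v = (V_actual / V_disp) * 100
Ratio = 1.015 / 1.422 = 0.7138
eta_v = 0.7138 * 100 = 71.38%


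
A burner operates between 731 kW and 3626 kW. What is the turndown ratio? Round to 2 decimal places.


TDR = Q_max / Q_min
TDR = 3626 / 731 = 4.96


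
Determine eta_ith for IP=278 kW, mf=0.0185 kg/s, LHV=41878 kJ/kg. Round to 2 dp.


eta_ith = (IP / (mf * LHV)) * 100
Denominator = 0.0185 * 41878 = 774.7430 kW
eta_ith = (278 / 774.7430) * 100 = 35.88%


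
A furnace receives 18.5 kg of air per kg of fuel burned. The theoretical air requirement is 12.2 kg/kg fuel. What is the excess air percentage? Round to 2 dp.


Excess air = actual - stoichiometric = 18.5 - 12.2 = 6.30 kg/kg fuel
Excess air % = (excess / stoich) * 100 = (6.30 / 12.2) * 100 = 51.64%


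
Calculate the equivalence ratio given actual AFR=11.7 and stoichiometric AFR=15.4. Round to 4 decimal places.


phi = AFR_stoich / AFR_actual
phi = 15.4 / 11.7 = 1.3162


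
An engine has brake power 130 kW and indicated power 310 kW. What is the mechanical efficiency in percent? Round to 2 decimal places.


eta_mech = (BP / IP) * 100
Ratio = 130 / 310 = 0.4194
eta_mech = 0.4194 * 100 = 41.94%


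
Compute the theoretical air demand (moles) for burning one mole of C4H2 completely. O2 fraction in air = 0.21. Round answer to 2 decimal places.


Balanced combustion: C4H2 + 4.5 O2 -> 4 CO2 + 1 H2O
O2 needed = C + H/4 = 4 + 2/4 = 4.50 moles
Air moles = O2 / 0.21 = 4.50 / 0.21 = 21.43 moles air


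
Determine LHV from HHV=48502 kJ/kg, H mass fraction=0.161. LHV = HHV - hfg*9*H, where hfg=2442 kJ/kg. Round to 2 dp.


LHV = HHV - hfg * 9 * H
Water correction = 2442 * 9 * 0.161 = 3538.458 kJ/kg
LHV = 48502 - 3538.458 = 44963.54 kJ/kg


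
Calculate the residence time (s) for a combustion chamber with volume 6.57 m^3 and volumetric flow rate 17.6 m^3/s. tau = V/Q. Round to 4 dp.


tau = V / Q_flow
tau = 6.57 / 17.6 = 0.3733 s


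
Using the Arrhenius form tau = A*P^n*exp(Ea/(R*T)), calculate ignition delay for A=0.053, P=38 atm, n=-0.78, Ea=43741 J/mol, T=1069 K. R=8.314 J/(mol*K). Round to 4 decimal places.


tau = A * P^n * exp(Ea/(R*T))
P^n = 38^(-0.78) = 0.05858262
Ea/(R*T) = 43741/(8.314*1069) = 4.921540
exp(Ea/(R*T)) = 137.213702
tau = 0.053 * 0.05858262 * 137.213702 = 0.4260 ms


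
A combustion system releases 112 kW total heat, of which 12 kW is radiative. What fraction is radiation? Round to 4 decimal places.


f_rad = Q_rad / Q_total
f_rad = 12 / 112 = 0.1071


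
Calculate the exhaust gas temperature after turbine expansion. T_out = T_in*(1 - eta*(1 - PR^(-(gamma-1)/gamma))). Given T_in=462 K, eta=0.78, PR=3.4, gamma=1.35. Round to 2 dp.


T_out = T_in * (1 - eta * (1 - PR^(-(gamma-1)/gamma)))
Exponent = -(1.35-1)/1.35 = -0.25925926
PR^exp = 3.4^(-0.25925926) = 0.72813041
Factor = 1 - 0.78*(1 - 0.72813041) = 0.78794172
T_out = 462 * 0.78794172 = 364.03 K


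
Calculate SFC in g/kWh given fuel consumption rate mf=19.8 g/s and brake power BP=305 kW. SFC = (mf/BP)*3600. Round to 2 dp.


SFC = (mf / BP) * 3600
Rate = 19.8 / 305 = 0.064918 g/(s*kW)
SFC = 0.064918 * 3600 = 233.70 g/kWh


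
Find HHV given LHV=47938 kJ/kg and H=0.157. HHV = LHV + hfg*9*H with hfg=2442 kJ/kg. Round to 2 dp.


HHV = LHV + hfg * 9 * H
Water addition = 2442 * 9 * 0.157 = 3450.546 kJ/kg
HHV = 47938 + 3450.546 = 51388.55 kJ/kg


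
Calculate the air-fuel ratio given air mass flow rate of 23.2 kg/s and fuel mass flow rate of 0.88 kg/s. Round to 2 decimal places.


AFR = m_air / m_fuel
AFR = 23.2 / 0.88 = 26.36


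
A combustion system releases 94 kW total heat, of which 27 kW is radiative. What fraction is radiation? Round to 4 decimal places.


f_rad = Q_rad / Q_total
f_rad = 27 / 94 = 0.2872


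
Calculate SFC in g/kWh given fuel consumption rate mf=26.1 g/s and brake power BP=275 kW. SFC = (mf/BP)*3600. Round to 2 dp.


SFC = (mf / BP) * 3600
Rate = 26.1 / 275 = 0.094909 g/(s*kW)
SFC = 0.094909 * 3600 = 341.67 g/kWh


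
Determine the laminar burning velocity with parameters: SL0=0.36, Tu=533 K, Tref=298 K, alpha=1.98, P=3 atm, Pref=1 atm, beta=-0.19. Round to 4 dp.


SL = SL0 * (Tu/Tref)^alpha * (P/Pref)^beta
T ratio = 533/298 = 1.78859060
(T ratio)^alpha = 1.78859060^1.98 = 3.162071
(P/Pref)^beta = 3^(-0.19) = 0.811609
SL = 0.36 * 3.162071 * 0.811609 = 0.9239 m/s


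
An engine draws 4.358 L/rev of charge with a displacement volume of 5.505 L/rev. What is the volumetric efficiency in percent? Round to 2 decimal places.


eta_v = (V_actual / V_disp) * 100
Ratio = 4.358 / 5.505 = 0.7916
eta_v = 0.7916 * 100 = 79.16%


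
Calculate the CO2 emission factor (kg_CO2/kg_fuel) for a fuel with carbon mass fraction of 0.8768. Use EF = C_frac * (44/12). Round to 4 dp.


EF = C_frac * (M_CO2 / M_C)
EF = 0.8768 * (44/12)
EF = 0.8768 * 3.666667 = 3.2149 kg_CO2/kg_fuel


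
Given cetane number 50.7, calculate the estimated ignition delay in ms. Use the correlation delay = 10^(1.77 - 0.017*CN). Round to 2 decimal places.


delay = 10^(1.77 - 0.017*CN)
Exponent = 1.77 - 0.017*50.7 = 0.9081
delay = 10^0.9081 = 8.09 ms


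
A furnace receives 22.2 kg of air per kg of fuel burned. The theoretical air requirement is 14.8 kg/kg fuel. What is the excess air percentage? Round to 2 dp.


Excess air = actual - stoichiometric = 22.2 - 14.8 = 7.40 kg/kg fuel
Excess air % = (excess / stoich) * 100 = (7.40 / 14.8) * 100 = 50.00%


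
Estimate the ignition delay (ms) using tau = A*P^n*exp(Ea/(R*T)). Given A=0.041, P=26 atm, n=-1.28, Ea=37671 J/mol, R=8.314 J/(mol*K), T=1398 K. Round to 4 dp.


tau = A * P^n * exp(Ea/(R*T))
P^n = 26^(-1.28) = 0.01544664
Ea/(R*T) = 37671/(8.314*1398) = 3.241082
exp(Ea/(R*T)) = 25.561352
tau = 0.041 * 0.01544664 * 25.561352 = 0.0162 ms


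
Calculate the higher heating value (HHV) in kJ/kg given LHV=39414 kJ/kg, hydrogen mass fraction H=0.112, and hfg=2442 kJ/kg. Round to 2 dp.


HHV = LHV + hfg * 9 * H
Water addition = 2442 * 9 * 0.112 = 2461.536 kJ/kg
HHV = 39414 + 2461.536 = 41875.54 kJ/kg


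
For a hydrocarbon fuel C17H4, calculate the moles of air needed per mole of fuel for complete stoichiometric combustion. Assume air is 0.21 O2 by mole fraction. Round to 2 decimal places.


Balanced combustion: C17H4 + 18 O2 -> 17 CO2 + 2 H2O
O2 needed = C + H/4 = 17 + 4/4 = 18.00 moles
Air moles = O2 / 0.21 = 18.00 / 0.21 = 85.71 moles air


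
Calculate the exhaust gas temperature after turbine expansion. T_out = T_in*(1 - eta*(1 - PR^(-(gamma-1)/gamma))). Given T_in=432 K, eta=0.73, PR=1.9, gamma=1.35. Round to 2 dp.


T_out = T_in * (1 - eta * (1 - PR^(-(gamma-1)/gamma)))
Exponent = -(1.35-1)/1.35 = -0.25925926
PR^exp = 1.9^(-0.25925926) = 0.84670193
Factor = 1 - 0.73*(1 - 0.84670193) = 0.88809241
T_out = 432 * 0.88809241 = 383.66 K


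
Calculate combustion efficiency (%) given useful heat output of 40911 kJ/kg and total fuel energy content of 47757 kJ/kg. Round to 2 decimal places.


Efficiency = (Q_useful / Q_fuel) * 100
Efficiency = (40911 / 47757) * 100
Efficiency = 0.8566 * 100 = 85.66%


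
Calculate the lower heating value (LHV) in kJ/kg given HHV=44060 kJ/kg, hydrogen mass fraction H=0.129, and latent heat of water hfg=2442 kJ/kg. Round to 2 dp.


LHV = HHV - hfg * 9 * H
Water correction = 2442 * 9 * 0.129 = 2835.162 kJ/kg
LHV = 44060 - 2835.162 = 41224.84 kJ/kg


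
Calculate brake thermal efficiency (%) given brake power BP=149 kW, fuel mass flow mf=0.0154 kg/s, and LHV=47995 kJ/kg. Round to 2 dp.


eta_BTE = (BP / (mf * LHV)) * 100
Denominator = 0.0154 * 47995 = 739.1230 kW
eta_BTE = (149 / 739.1230) * 100 = 20.16%


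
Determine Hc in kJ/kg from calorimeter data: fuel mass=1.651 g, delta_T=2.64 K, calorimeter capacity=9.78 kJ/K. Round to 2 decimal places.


Hc = C_cal * delta_T / m_fuel
Q_released = 9.78 * 2.64 = 25.8192 kJ
m_fuel = 1.651 g = 1.651/1000 kg = 0.001651 kg
Hc = 25.8192 / 0.001651 = 15638.52 kJ/kg


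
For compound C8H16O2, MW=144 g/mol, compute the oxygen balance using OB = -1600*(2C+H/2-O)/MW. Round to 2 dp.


OB = -1600 * (2C + H/2 - O) / MW
Inner = 2*8 + 16/2 - 2 = 22.00
OB = -1600 * 22.00 / 144 = -244.44%


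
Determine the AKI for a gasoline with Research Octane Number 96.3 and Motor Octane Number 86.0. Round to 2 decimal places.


AKI = (RON + MON) / 2
AKI = (96.3 + 86.0) / 2
AKI = 182.3 / 2 = 91.15


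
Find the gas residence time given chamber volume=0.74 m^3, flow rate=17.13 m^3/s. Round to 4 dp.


tau = V / Q_flow
tau = 0.74 / 17.13 = 0.0432 s


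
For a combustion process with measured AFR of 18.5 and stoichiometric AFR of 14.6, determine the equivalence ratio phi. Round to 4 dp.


phi = AFR_stoich / AFR_actual
phi = 14.6 / 18.5 = 0.7892


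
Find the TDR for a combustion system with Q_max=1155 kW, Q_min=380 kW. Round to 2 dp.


TDR = Q_max / Q_min
TDR = 1155 / 380 = 3.04


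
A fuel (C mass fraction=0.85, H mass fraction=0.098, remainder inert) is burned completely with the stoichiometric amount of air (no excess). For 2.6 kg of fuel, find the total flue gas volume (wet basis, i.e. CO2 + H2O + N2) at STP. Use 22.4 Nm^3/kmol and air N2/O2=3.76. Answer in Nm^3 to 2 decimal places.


Per kg fuel: CO2 = (C/12 kmol)*22.4 = (0.85/12)*22.4 = 1.58667 Nm^3
Per kg fuel: H2O = (H/2 kmol)*22.4 = (0.098/2)*22.4 = 1.09760 Nm^3
O2 needed per kg fuel = C/12 + H/4 = 0.85/12 + 0.098/4 = 0.09533333 kmol
Per kg fuel: N2 = O2*3.76*22.4 = 0.09533333*3.76*22.4 = 8.02935 Nm^3
Total per kg = 1.58667 + 1.09760 + 8.02935 = 10.71362 Nm^3
Total = 10.71362 * 2.6 = 27.86 Nm^3


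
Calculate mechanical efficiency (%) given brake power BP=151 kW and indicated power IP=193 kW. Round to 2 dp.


eta_mech = (BP / IP) * 100
Ratio = 151 / 193 = 0.7824
eta_mech = 0.7824 * 100 = 78.24%


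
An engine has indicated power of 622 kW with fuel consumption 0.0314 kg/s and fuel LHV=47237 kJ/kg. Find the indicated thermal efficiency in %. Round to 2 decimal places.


eta_ith = (IP / (mf * LHV)) * 100
Denominator = 0.0314 * 47237 = 1483.2418 kW
eta_ith = (622 / 1483.2418) * 100 = 41.94%


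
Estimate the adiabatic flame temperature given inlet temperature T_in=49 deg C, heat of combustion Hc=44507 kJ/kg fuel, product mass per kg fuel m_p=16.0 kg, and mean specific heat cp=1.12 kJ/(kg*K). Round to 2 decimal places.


T_ad = T_in + Hc / (m_p * cp)
Denominator = 16.0 * 1.12 = 17.9200
Temperature rise = 44507 / 17.9200 = 2483.65 K
T_ad = 49 + 2483.65 = 2532.65 deg C


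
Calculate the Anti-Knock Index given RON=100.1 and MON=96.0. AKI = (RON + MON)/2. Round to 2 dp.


AKI = (RON + MON) / 2
AKI = (100.1 + 96.0) / 2
AKI = 196.1 / 2 = 98.05


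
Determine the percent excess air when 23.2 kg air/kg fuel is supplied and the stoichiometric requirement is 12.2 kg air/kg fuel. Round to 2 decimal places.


Excess air = actual - stoichiometric = 23.2 - 12.2 = 11.00 kg/kg fuel
Excess air % = (excess / stoich) * 100 = (11.00 / 12.2) * 100 = 90.16%


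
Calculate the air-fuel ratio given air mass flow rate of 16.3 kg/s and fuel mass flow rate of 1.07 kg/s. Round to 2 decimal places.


AFR = m_air / m_fuel
AFR = 16.3 / 1.07 = 15.23


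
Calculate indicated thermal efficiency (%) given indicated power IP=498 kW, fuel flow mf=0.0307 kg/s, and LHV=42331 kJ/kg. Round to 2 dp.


eta_ith = (IP / (mf * LHV)) * 100
Denominator = 0.0307 * 42331 = 1299.5617 kW
eta_ith = (498 / 1299.5617) * 100 = 38.32%


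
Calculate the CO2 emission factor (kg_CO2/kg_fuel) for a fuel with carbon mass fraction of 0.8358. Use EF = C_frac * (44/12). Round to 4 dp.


EF = C_frac * (M_CO2 / M_C)
EF = 0.8358 * (44/12)
EF = 0.8358 * 3.666667 = 3.0646 kg_CO2/kg_fuel


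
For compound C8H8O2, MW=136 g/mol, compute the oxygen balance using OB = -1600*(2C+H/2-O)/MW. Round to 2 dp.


OB = -1600 * (2C + H/2 - O) / MW
Inner = 2*8 + 8/2 - 2 = 18.00
OB = -1600 * 18.00 / 136 = -211.76%


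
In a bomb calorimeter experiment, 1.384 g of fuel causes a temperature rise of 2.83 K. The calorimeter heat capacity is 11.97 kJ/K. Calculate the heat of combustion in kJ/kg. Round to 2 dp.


Hc = C_cal * delta_T / m_fuel
Q_released = 11.97 * 2.83 = 33.8751 kJ
m_fuel = 1.384 g = 1.384/1000 kg = 0.001384 kg
Hc = 33.8751 / 0.001384 = 24476.23 kJ/kg


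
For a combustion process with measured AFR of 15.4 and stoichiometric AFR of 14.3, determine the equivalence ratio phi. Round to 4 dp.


phi = AFR_stoich / AFR_actual
phi = 14.3 / 15.4 = 0.9286


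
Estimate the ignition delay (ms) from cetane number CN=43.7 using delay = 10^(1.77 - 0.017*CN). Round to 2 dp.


delay = 10^(1.77 - 0.017*CN)
Exponent = 1.77 - 0.017*43.7 = 1.0271
delay = 10^1.0271 = 10.64 ms


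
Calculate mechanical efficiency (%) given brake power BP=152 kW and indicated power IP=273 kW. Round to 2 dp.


eta_mech = (BP / IP) * 100
Ratio = 152 / 273 = 0.5568
eta_mech = 0.5568 * 100 = 55.68%


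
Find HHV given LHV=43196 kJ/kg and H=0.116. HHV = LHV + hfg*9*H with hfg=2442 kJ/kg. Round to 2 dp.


HHV = LHV + hfg * 9 * H
Water addition = 2442 * 9 * 0.116 = 2549.448 kJ/kg
HHV = 43196 + 2549.448 = 45745.45 kJ/kg


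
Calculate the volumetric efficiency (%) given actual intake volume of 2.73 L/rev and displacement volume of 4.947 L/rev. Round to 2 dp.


eta_v = (V_actual / V_disp) * 100
Ratio = 2.73 / 4.947 = 0.5518
eta_v = 0.5518 * 100 = 55.18%


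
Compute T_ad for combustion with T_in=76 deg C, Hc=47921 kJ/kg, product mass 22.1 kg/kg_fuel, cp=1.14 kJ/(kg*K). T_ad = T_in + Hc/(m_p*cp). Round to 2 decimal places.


T_ad = T_in + Hc / (m_p * cp)
Denominator = 22.1 * 1.14 = 25.1940
Temperature rise = 47921 / 25.1940 = 1902.08 K
T_ad = 76 + 1902.08 = 1978.08 deg C


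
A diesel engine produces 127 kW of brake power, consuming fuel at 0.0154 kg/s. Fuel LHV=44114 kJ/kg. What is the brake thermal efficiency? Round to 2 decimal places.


eta_BTE = (BP / (mf * LHV)) * 100
Denominator = 0.0154 * 44114 = 679.3556 kW
eta_BTE = (127 / 679.3556) * 100 = 18.69%


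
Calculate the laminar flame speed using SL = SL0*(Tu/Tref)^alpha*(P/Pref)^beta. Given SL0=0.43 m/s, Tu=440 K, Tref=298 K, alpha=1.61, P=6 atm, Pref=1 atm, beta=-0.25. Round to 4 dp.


SL = SL0 * (Tu/Tref)^alpha * (P/Pref)^beta
T ratio = 440/298 = 1.47651007
(T ratio)^alpha = 1.47651007^1.61 = 1.872710
(P/Pref)^beta = 6^(-0.25) = 0.638943
SL = 0.43 * 1.872710 * 0.638943 = 0.5145 m/s


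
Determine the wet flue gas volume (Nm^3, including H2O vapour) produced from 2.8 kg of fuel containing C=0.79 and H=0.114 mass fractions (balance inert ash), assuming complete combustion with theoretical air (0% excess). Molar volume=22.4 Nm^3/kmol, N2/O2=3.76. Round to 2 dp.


Per kg fuel: CO2 = (C/12 kmol)*22.4 = (0.79/12)*22.4 = 1.47467 Nm^3
Per kg fuel: H2O = (H/2 kmol)*22.4 = (0.114/2)*22.4 = 1.27680 Nm^3
O2 needed per kg fuel = C/12 + H/4 = 0.79/12 + 0.114/4 = 0.09433333 kmol
Per kg fuel: N2 = O2*3.76*22.4 = 0.09433333*3.76*22.4 = 7.94513 Nm^3
Total per kg = 1.47467 + 1.27680 + 7.94513 = 10.69660 Nm^3
Total = 10.69660 * 2.8 = 29.95 Nm^3


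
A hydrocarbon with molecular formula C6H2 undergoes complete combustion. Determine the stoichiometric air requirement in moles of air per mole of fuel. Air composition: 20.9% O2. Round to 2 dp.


Balanced combustion: C6H2 + 6.5 O2 -> 6 CO2 + 1 H2O
O2 needed = C + H/4 = 6 + 2/4 = 6.50 moles
Air moles = O2 / 0.209 = 6.50 / 0.209 = 31.10 moles air
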